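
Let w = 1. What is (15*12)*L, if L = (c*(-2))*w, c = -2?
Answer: 720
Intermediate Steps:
L = 4 (L = -2*(-2)*1 = 4*1 = 4)
(15*12)*L = (15*12)*4 = 180*4 = 720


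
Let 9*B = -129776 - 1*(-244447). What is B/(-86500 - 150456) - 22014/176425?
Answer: -67177975631/376244660700 ≈ -0.17855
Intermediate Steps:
B = 114671/9 (B = (-129776 - 1*(-244447))/9 = (-129776 + 244447)/9 = (⅑)*114671 = 114671/9 ≈ 12741.)
B/(-86500 - 150456) - 22014/176425 = 114671/(9*(-86500 - 150456)) - 22014/176425 = (114671/9)/(-236956) - 22014*1/176425 = (114671/9)*(-1/236956) - 22014/176425 = -114671/2132604 - 22014/176425 = -67177975631/376244660700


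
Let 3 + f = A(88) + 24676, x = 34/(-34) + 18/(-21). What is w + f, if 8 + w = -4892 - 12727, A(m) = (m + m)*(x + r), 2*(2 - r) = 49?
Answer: 19314/7 ≈ 2759.1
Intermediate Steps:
r = -45/2 (r = 2 - 1/2*49 = 2 - 49/2 = -45/2 ≈ -22.500)
x = -13/7 (x = 34*(-1/34) + 18*(-1/21) = -1 - 6/7 = -13/7 ≈ -1.8571)
A(m) = -341*m/7 (A(m) = (m + m)*(-13/7 - 45/2) = (2*m)*(-341/14) = -341*m/7)
w = -17627 (w = -8 + (-4892 - 12727) = -8 - 17619 = -17627)
f = 142703/7 (f = -3 + (-341/7*88 + 24676) = -3 + (-30008/7 + 24676) = -3 + 142724/7 = 142703/7 ≈ 20386.)
w + f = -17627 + 142703/7 = 19314/7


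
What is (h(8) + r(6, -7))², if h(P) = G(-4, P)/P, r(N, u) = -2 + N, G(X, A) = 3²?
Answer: 1681/64 ≈ 26.266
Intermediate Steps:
G(X, A) = 9
h(P) = 9/P
(h(8) + r(6, -7))² = (9/8 + (-2 + 6))² = (9*(⅛) + 4)² = (9/8 + 4)² = (41/8)² = 1681/64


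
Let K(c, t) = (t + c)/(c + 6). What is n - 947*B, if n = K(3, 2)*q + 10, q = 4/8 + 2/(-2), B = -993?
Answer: 16926853/18 ≈ 9.4038e+5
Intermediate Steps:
K(c, t) = (c + t)/(6 + c)
q = -½ (q = 4*(⅛) + 2*(-½) = ½ - 1 = -½ ≈ -0.50000)
n = 175/18 (n = ((3 + 2)/(6 + 3))*(-½) + 10 = (5/9)*(-½) + 10 = -5/18 + 10 = 175/18 ≈ 9.7222)
n - 947*B = 175/18 - 947*(-993) = 175/18 + 940371 = 16926853/18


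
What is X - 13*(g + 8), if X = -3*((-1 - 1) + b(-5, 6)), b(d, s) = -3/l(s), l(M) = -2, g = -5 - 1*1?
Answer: -49/2 ≈ -24.500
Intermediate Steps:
g = -6 (g = -5 - 1 = -6)
b(d, s) = 3/2 (b(d, s) = -3/(-2) = -3*(-1/2) = 3/2)
X = 3/2 (X = -3*((-1 - 1) + 3/2) = -3*(-2 + 3/2) = -3*(-1/2) = 3/2 ≈ 1.5000)
X - 13*(g + 8) = 3/2 - 13*(-6 + 8) = 3/2 - 13*2 = 3/2 - 26 = -49/2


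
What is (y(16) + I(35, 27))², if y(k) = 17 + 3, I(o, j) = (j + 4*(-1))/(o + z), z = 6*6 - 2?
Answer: 3721/9 ≈ 413.44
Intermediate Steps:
z = 34 (z = 36 - 2 = 34)
I(o, j) = (-4 + j)/(34 + o) (I(o, j) = (j + 4*(-1))/(o + 34) = (j - 4)/(34 + o) = (-4 + j)/(34 + o))
y(k) = 20
(y(16) + I(35, 27))² = (20 + (-4 + 27)/(34 + 35))² = (20 + 23/69)² = (20 + (1/69)*23)² = (20 + ⅓)² = (61/3)² = 3721/9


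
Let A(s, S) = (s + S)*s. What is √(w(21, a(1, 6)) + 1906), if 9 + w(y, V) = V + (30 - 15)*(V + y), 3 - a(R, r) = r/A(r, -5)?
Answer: 2*√561 ≈ 47.371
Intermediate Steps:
A(s, S) = s*(S + s) (A(s, S) = (S + s)*s = s*(S + s))
a(R, r) = 3 - 1/(-5 + r) (a(R, r) = 3 - r/(r*(-5 + r)) = 3 - r*1/(r*(-5 + r)) = 3 - 1/(-5 + r))
w(y, V) = -9 + 15*y + 16*V (w(y, V) = -9 + (V + (30 - 15)*(V + y)) = -9 + (V + 15*(V + y)) = -9 + (V + (15*V + 15*y)) = -9 + (15*y + 16*V) = -9 + 15*y + 16*V)
√(w(21, a(1, 6)) + 1906) = √((-9 + 15*21 + 16*((-16 + 3*6)/(-5 + 6))) + 1906) = √((-9 + 315 + 16*((-16 + 18)/1)) + 1906) = √((-9 + 315 + 16*(1*2)) + 1906) = √((-9 + 315 + 16*2) + 1906) = √((-9 + 315 + 32) + 1906) = √(338 + 1906) = √2244 = 2*√561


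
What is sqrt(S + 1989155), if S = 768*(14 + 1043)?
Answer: sqrt(2800931) ≈ 1673.6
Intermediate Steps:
S = 811776 (S = 768*1057 = 811776)
sqrt(S + 1989155) = sqrt(811776 + 1989155) = sqrt(2800931)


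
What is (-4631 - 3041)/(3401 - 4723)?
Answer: 3836/661 ≈ 5.8033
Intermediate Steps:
(-4631 - 3041)/(3401 - 4723) = -7672/(-1322) = -7672*(-1/1322) = 3836/661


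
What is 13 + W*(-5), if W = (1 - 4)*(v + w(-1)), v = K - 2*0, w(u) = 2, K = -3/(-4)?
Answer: 217/4 ≈ 54.250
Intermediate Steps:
K = ¾ (K = -3*(-¼) = ¾ ≈ 0.75000)
v = ¾ (v = ¾ - 2*0 = ¾ + 0 = ¾ ≈ 0.75000)
W = -33/4 (W = (1 - 4)*(¾ + 2) = -3*11/4 = -33/4 ≈ -8.2500)
13 + W*(-5) = 13 - 33/4*(-5) = 13 + 165/4 = 217/4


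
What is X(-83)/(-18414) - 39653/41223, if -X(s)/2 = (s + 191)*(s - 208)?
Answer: -61505245/14057043 ≈ -4.3754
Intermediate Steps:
X(s) = -2*(-208 + s)*(191 + s) (X(s) = -2*(s + 191)*(s - 208) = -2*(191 + s)*(-208 + s) = -2*(-208 + s)*(191 + s))
X(-83)/(-18414) - 39653/41223 = (79456 - 2*(-83)**2 + 34*(-83))/(-18414) - 39653/41223 = (79456 - 2*6889 - 2822)*(-1/18414) - 39653*1/41223 = (79456 - 13778 - 2822)*(-1/18414) - 39653/41223 = 62856*(-1/18414) - 39653/41223 = -1164/341 - 39653/41223 = -61505245/14057043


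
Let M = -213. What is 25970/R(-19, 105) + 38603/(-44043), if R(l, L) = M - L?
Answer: -1211816/14681 ≈ -82.543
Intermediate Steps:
R(l, L) = -213 - L
25970/R(-19, 105) + 38603/(-44043) = 25970/(-213 - 1*105) + 38603/(-44043) = 25970/(-213 - 105) + 38603*(-1/44043) = 25970/(-318) - 38603/44043 = 25970*(-1/318) - 38603/44043 = -245/3 - 38603/44043 = -1211816/14681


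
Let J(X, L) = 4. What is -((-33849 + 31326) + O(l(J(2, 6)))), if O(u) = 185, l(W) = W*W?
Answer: 2338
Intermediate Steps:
l(W) = W²
-((-33849 + 31326) + O(l(J(2, 6)))) = -((-33849 + 31326) + 185) = -(-2523 + 185) = -1*(-2338) = 2338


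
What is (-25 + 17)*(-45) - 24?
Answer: 336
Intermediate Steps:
(-25 + 17)*(-45) - 24 = -8*(-45) - 24 = 360 - 24 = 336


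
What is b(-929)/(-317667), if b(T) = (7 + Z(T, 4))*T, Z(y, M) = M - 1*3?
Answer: 7432/317667 ≈ 0.023396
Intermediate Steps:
Z(y, M) = -3 + M (Z(y, M) = M - 3 = -3 + M)
b(T) = 8*T (b(T) = (7 + (-3 + 4))*T = (7 + 1)*T = 8*T)
b(-929)/(-317667) = (8*(-929))/(-317667) = -7432*(-1/317667) = 7432/317667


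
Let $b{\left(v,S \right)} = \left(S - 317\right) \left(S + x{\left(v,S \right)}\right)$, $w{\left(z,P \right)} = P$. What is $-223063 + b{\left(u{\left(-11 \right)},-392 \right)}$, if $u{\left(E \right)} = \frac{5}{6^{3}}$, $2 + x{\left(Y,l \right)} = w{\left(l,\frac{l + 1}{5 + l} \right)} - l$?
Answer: $- \frac{86053834}{387} \approx -2.2236 \cdot 10^{5}$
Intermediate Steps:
$x{\left(Y,l \right)} = -2 - l + \frac{1 + l}{5 + l}$ ($x{\left(Y,l \right)} = -2 - \left(l - \frac{l + 1}{5 + l}\right) = -2 - \left(l - \frac{1 + l}{5 + l}\right) = -2 - l + \frac{1 + l}{5 + l}$)
$u{\left(E \right)} = \frac{5}{216}$
$b{\left(v,S \right)} = \left(-317 + S\right) \left(S + \frac{-9 - S^{2} - 6 S}{5 + S}\right)$ ($b{\left(v,S \right)} = \left(S - 317\right) \left(S + \frac{-9 - S^{2} - 6 S}{5 + S}\right) = \left(-317 + S\right) \left(S + \frac{-9 - S^{2} - 6 S}{5 + S}\right)$)
$-223063 + b{\left(u{\left(-11 \right)},-392 \right)} = -223063 + \frac{2853 - \left(-392\right)^{2} + 308 \left(-392\right)}{5 - 392} = -223063 + \frac{2853 - 153664 - 120736}{-387} = -223063 - \frac{2853 - 153664 - 120736}{387} = -223063 - - \frac{271547}{387} = -223063 + \frac{271547}{387} = - \frac{86053834}{387}$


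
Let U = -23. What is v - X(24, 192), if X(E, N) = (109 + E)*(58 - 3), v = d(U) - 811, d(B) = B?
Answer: -8149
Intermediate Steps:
v = -834 (v = -23 - 811 = -834)
X(E, N) = 5995 + 55*E (X(E, N) = (109 + E)*55 = 5995 + 55*E)
v - X(24, 192) = -834 - (5995 + 55*24) = -834 - (5995 + 1320) = -834 - 1*7315 = -834 - 7315 = -8149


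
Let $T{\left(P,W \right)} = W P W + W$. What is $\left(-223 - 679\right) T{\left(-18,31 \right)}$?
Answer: $15574834$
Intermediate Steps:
$T{\left(P,W \right)} = W + P W^{2}$ ($T{\left(P,W \right)} = P W W + W = P W^{2} + W = W + P W^{2}$)
$\left(-223 - 679\right) T{\left(-18,31 \right)} = \left(-223 - 679\right) 31 \left(1 - 558\right) = - 902 \cdot 31 \left(1 - 558\right) = - 902 \cdot 31 \left(-557\right) = \left(-902\right) \left(-17267\right) = 15574834$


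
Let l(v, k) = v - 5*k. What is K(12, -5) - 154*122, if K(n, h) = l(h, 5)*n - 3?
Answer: -19151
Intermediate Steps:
K(n, h) = -3 + n*(-25 + h) (K(n, h) = (h - 5*5)*n - 3 = (h - 25)*n - 3 = (-25 + h)*n - 3 = n*(-25 + h) - 3 = -3 + n*(-25 + h))
K(12, -5) - 154*122 = (-3 + 12*(-25 - 5)) - 154*122 = (-3 + 12*(-30)) - 18788 = (-3 - 360) - 18788 = -363 - 18788 = -19151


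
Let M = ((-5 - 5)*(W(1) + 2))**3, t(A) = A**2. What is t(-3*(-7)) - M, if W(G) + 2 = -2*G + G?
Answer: -559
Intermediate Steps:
W(G) = -2 - G (W(G) = -2 + (-2*G + G) = -2 - G)
M = 1000 (M = ((-5 - 5)*((-2 - 1*1) + 2))**3 = (-10*((-2 - 1) + 2))**3 = (-10*(-3 + 2))**3 = (-10*(-1))**3 = 10**3 = 1000)
t(-3*(-7)) - M = (-3*(-7))**2 - 1*1000 = 21**2 - 1000 = 441 - 1000 = -559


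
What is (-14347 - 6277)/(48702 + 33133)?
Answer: -20624/81835 ≈ -0.25202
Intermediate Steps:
(-14347 - 6277)/(48702 + 33133) = -20624/81835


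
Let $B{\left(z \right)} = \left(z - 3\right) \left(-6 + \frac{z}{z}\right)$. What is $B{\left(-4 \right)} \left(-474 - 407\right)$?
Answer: $-30835$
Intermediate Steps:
$B{\left(z \right)} = 15 - 5 z$ ($B{\left(z \right)} = \left(-3 + z\right) \left(-6 + 1\right) = \left(-3 + z\right) \left(-5\right) = 15 - 5 z$)
$B{\left(-4 \right)} \left(-474 - 407\right) = \left(15 - -20\right) \left(-474 - 407\right) = \left(15 + 20\right) \left(-881\right) = 35 \left(-881\right) = -30835$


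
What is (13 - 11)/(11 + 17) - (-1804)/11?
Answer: 2297/14 ≈ 164.07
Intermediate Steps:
(13 - 11)/(11 + 17) - (-1804)/11 = 2/28 - (-1804)/11 = 2*(1/28) - 44*(-41/11) = 1/14 + 164 = 2297/14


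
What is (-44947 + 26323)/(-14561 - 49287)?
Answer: 2328/7981 ≈ 0.29169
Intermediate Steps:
(-44947 + 26323)/(-14561 - 49287) = -18624/(-63848) = -18624*(-1/63848) = 2328/7981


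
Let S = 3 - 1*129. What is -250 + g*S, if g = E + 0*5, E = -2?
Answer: 2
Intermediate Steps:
S = -126 (S = 3 - 129 = -126)
g = -2 (g = -2 + 0*5 = -2 + 0 = -2)
-250 + g*S = -250 - 2*(-126) = -250 + 252 = 2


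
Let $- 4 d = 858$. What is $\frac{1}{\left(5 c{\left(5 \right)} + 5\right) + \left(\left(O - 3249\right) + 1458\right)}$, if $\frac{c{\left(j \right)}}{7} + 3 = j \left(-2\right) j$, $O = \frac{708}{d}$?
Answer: $- \frac{143}{521135} \approx -0.0002744$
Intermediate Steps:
$d = - \frac{429}{2}$ ($d = \left(- \frac{1}{4}\right) 858 = - \frac{429}{2} \approx -214.5$)
$O = - \frac{472}{143}$ ($O = \frac{708}{- \frac{429}{2}} = 708 \left(- \frac{2}{429}\right) = - \frac{472}{143} \approx -3.3007$)
$c{\left(j \right)} = -21 - 14 j^{2}$ ($c{\left(j \right)} = -21 + 7 j \left(-2\right) j = -21 + 7 - 2 j j = -21 + 7 \left(- 2 j^{2}\right) = -21 - 14 j^{2}$)
$\frac{1}{\left(5 c{\left(5 \right)} + 5\right) + \left(\left(O - 3249\right) + 1458\right)} = \frac{1}{\left(5 \left(-21 - 14 \cdot 5^{2}\right) + 5\right) + \left(\left(- \frac{472}{143} - 3249\right) + 1458\right)} = \frac{1}{\left(5 \left(-21 - 350\right) + 5\right) + \left(- \frac{465079}{143} + 1458\right)} = \frac{1}{\left(5 \left(-21 - 350\right) + 5\right) - \frac{256585}{143}} = \frac{1}{\left(5 \left(-371\right) + 5\right) - \frac{256585}{143}} = \frac{1}{\left(-1855 + 5\right) - \frac{256585}{143}} = \frac{1}{-1850 - \frac{256585}{143}} = \frac{1}{- \frac{521135}{143}} = - \frac{143}{521135}$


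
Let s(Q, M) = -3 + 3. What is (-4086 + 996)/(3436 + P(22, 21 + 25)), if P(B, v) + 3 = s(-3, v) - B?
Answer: -1030/1137 ≈ -0.90589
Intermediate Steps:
s(Q, M) = 0
P(B, v) = -3 - B (P(B, v) = -3 + (0 - B) = -3 - B)
(-4086 + 996)/(3436 + P(22, 21 + 25)) = (-4086 + 996)/(3436 + (-3 - 1*22)) = -3090/(3436 + (-3 - 22)) = -3090/(3436 - 25) = -3090/3411 = -3090*1/3411 = -1030/1137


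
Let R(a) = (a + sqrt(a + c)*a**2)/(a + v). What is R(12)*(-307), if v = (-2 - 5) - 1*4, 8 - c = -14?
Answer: -3684 - 44208*sqrt(34) ≈ -2.6146e+5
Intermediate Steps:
c = 22 (c = 8 - 1*(-14) = 8 + 14 = 22)
v = -11 (v = -7 - 4 = -11)
R(a) = (a + a**2*sqrt(22 + a))/(-11 + a) (R(a) = (a + sqrt(a + 22)*a**2)/(a - 11) = (a + sqrt(22 + a)*a**2)/(-11 + a) = (a + a**2*sqrt(22 + a))/(-11 + a))
R(12)*(-307) = (12*(1 + 12*sqrt(22 + 12))/(-11 + 12))*(-307) = (12*(1 + 12*sqrt(34))/1)*(-307) = (12*1*(1 + 12*sqrt(34)))*(-307) = (12 + 144*sqrt(34))*(-307) = -3684 - 44208*sqrt(34)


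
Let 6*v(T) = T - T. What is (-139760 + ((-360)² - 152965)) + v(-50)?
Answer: -163125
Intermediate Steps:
v(T) = 0 (v(T) = (T - T)/6 = (⅙)*0 = 0)
(-139760 + ((-360)² - 152965)) + v(-50) = (-139760 + ((-360)² - 152965)) + 0 = (-139760 + (129600 - 152965)) + 0 = (-139760 - 23365) + 0 = -163125 + 0 = -163125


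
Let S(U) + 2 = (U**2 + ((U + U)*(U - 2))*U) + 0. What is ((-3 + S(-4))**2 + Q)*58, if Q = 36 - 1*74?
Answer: 1897934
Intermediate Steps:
S(U) = -2 + U**2 + 2*U**2*(-2 + U) (S(U) = -2 + ((U**2 + ((U + U)*(U - 2))*U) + 0) = -2 + ((U**2 + ((2*U)*(-2 + U))*U) + 0) = -2 + ((U**2 + (2*U*(-2 + U))*U) + 0) = -2 + ((U**2 + 2*U**2*(-2 + U)) + 0) = -2 + (U**2 + 2*U**2*(-2 + U)) = -2 + U**2 + 2*U**2*(-2 + U))
Q = -38 (Q = 36 - 74 = -38)
((-3 + S(-4))**2 + Q)*58 = ((-3 + (-2 - 3*(-4)**2 + 2*(-4)**3))**2 - 38)*58 = ((-3 + (-2 - 3*16 + 2*(-64)))**2 - 38)*58 = ((-3 + (-2 - 48 - 128))**2 - 38)*58 = ((-3 - 178)**2 - 38)*58 = ((-181)**2 - 38)*58 = (32761 - 38)*58 = 32723*58 = 1897934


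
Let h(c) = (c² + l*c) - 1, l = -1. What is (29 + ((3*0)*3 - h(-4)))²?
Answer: 100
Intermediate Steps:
h(c) = -1 + c² - c (h(c) = (c² - c) - 1 = -1 + c² - c)
(29 + ((3*0)*3 - h(-4)))² = (29 + ((3*0)*3 - (-1 + (-4)² - 1*(-4))))² = (29 + (0*3 - (-1 + 16 + 4)))² = (29 + (0 - 1*19))² = (29 + (0 - 19))² = (29 - 19)² = 10² = 100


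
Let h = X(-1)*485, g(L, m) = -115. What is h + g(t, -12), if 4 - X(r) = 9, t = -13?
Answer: -2540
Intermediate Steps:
X(r) = -5 (X(r) = 4 - 1*9 = 4 - 9 = -5)
h = -2425 (h = -5*485 = -2425)
h + g(t, -12) = -2425 - 115 = -2540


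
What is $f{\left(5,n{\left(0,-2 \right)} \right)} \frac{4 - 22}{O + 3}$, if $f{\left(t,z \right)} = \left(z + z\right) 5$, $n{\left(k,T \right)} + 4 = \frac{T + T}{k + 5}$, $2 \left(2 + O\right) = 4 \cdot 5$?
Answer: $\frac{864}{11} \approx 78.545$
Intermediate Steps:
$O = 8$ ($O = -2 + \frac{4 \cdot 5}{2} = -2 + \frac{1}{2} \cdot 20 = -2 + 10 = 8$)
$n{\left(k,T \right)} = -4 + \frac{2 T}{5 + k}$ ($n{\left(k,T \right)} = -4 + \frac{T + T}{k + 5} = -4 + \frac{2 T}{5 + k}$)
$f{\left(t,z \right)} = 10 z$ ($f{\left(t,z \right)} = 2 z 5 = 10 z$)
$f{\left(5,n{\left(0,-2 \right)} \right)} \frac{4 - 22}{O + 3} = 10 \frac{2 \left(-10 - 2 - 0\right)}{5 + 0} \frac{4 - 22}{8 + 3} = 10 \frac{2 \left(-10 - 2 + 0\right)}{5} \cdot \frac{1}{11} \left(-18\right) = 10 \cdot 2 \cdot \frac{1}{5} \left(-12\right) \frac{1}{11} \left(-18\right) = 10 \left(- \frac{24}{5}\right) \left(- \frac{18}{11}\right) = \left(-48\right) \left(- \frac{18}{11}\right) = \frac{864}{11}$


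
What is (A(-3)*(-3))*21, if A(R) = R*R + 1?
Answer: -630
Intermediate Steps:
A(R) = 1 + R**2 (A(R) = R**2 + 1 = 1 + R**2)
(A(-3)*(-3))*21 = ((1 + (-3)**2)*(-3))*21 = ((1 + 9)*(-3))*21 = (10*(-3))*21 = -30*21 = -630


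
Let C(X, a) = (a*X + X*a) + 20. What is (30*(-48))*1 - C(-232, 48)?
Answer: 20812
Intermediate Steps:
C(X, a) = 20 + 2*X*a (C(X, a) = (X*a + X*a) + 20 = 2*X*a + 20 = 20 + 2*X*a)
(30*(-48))*1 - C(-232, 48) = (30*(-48))*1 - (20 + 2*(-232)*48) = -1440*1 - (20 - 22272) = -1440 - 1*(-22252) = -1440 + 22252 = 20812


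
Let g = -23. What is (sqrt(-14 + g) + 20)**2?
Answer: (20 + I*sqrt(37))**2 ≈ 363.0 + 243.31*I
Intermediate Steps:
(sqrt(-14 + g) + 20)**2 = (sqrt(-14 - 23) + 20)**2 = (sqrt(-37) + 20)**2 = (I*sqrt(37) + 20)**2 = (20 + I*sqrt(37))**2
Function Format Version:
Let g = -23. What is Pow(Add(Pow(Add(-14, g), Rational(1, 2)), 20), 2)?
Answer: Pow(Add(20, Mul(I, Pow(37, Rational(1, 2)))), 2) ≈ Add(363.00, Mul(243.31, I))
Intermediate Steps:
Pow(Add(Pow(Add(-14, g), Rational(1, 2)), 20), 2) = Pow(Add(Pow(Add(-14, -23), Rational(1, 2)), 20), 2) = Pow(Add(Pow(-37, Rational(1, 2)), 20), 2) = Pow(Add(Mul(I, Pow(37, Rational(1, 2))), 20), 2) = Pow(Add(20, Mul(I, Pow(37, Rational(1, 2)))), 2)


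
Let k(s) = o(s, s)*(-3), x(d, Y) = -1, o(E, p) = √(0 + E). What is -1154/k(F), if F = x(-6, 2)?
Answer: -1154*I/3 ≈ -384.67*I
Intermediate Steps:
o(E, p) = √E
F = -1
k(s) = -3*√s (k(s) = √s*(-3) = -3*√s)
-1154/k(F) = -1154*I/3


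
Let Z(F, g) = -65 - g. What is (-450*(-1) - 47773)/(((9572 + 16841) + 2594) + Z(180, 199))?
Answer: -47323/28743 ≈ -1.6464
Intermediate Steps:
(-450*(-1) - 47773)/(((9572 + 16841) + 2594) + Z(180, 199)) = (-450*(-1) - 47773)/(((9572 + 16841) + 2594) + (-65 - 1*199)) = (450 - 47773)/((26413 + 2594) + (-65 - 199)) = -47323/(29007 - 264) = -47323/28743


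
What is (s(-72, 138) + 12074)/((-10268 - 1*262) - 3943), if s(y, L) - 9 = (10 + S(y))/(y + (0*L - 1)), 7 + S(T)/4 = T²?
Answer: -861341/1056529 ≈ -0.81526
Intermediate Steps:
S(T) = -28 + 4*T²
s(y, L) = 9 + (-18 + 4*y²)/(-1 + y) (s(y, L) = 9 + (10 + (-28 + 4*y²))/(y + (0*L - 1)) = 9 + (-18 + 4*y²)/(y + (0 - 1)) = 9 + (-18 + 4*y²)/(y - 1) = 9 + (-18 + 4*y²)/(-1 + y))
(s(-72, 138) + 12074)/((-10268 - 1*262) - 3943) = ((-27 + 4*(-72)² + 9*(-72))/(-1 - 72) + 12074)/((-10268 - 1*262) - 3943) = ((-27 + 4*5184 - 648)/(-73) + 12074)/((-10268 - 262) - 3943) = (-(-27 + 20736 - 648)/73 + 12074)/(-10530 - 3943) = (-1/73*20061 + 12074)/(-14473) = (-20061/73 + 12074)*(-1/14473) = (861341/73)*(-1/14473) = -861341/1056529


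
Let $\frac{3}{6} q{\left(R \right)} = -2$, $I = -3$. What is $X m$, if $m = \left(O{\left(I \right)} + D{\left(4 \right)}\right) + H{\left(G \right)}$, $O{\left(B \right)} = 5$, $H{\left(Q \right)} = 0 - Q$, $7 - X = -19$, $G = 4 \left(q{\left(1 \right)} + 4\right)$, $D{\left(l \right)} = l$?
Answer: $234$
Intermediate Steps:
$q{\left(R \right)} = -4$ ($q{\left(R \right)} = 2 \left(-2\right) = -4$)
$G = 0$ ($G = 4 \left(-4 + 4\right) = 4 \cdot 0 = 0$)
$X = 26$ ($X = 7 - -19 = 7 + 19 = 26$)
$H{\left(Q \right)} = - Q$
$m = 9$ ($m = \left(5 + 4\right) - 0 = 9 + 0 = 9$)
$X m = 26 \cdot 9 = 234$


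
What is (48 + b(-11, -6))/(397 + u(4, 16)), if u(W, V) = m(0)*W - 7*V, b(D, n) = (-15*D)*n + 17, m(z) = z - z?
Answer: -185/57 ≈ -3.2456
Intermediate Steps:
m(z) = 0
b(D, n) = 17 - 15*D*n (b(D, n) = -15*D*n + 17 = 17 - 15*D*n)
u(W, V) = -7*V (u(W, V) = 0*W - 7*V = 0 - 7*V = -7*V)
(48 + b(-11, -6))/(397 + u(4, 16)) = (48 + (17 - 15*(-11)*(-6)))/(397 - 7*16) = (48 + (17 - 990))/(397 - 112) = (48 - 973)/285 = -925*1/285 = -185/57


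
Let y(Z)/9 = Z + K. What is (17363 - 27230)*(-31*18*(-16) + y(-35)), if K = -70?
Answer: -78768261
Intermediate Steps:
y(Z) = -630 + 9*Z (y(Z) = 9*(Z - 70) = 9*(-70 + Z) = -630 + 9*Z)
(17363 - 27230)*(-31*18*(-16) + y(-35)) = (17363 - 27230)*(-31*18*(-16) + (-630 + 9*(-35))) = -9867*(-558*(-16) + (-630 - 315)) = -9867*(8928 - 945) = -9867*7983 = -78768261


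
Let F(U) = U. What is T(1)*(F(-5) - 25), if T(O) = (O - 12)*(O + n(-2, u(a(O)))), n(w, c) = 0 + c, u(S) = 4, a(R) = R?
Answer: 1650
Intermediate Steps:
n(w, c) = c
T(O) = (-12 + O)*(4 + O) (T(O) = (O - 12)*(O + 4) = (-12 + O)*(4 + O))
T(1)*(F(-5) - 25) = (-48 + 1**2 - 8*1)*(-5 - 25) = (-48 + 1 - 8)*(-30) = -55*(-30) = 1650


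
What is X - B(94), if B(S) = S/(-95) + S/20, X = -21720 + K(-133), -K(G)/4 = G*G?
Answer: -3514229/38 ≈ -92480.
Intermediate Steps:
K(G) = -4*G**2 (K(G) = -4*G*G = -4*G**2)
X = -92476 (X = -21720 - 4*(-133)**2 = -21720 - 4*17689 = -21720 - 70756 = -92476)
B(S) = 3*S/76 (B(S) = S*(-1/95) + S*(1/20) = -S/95 + S/20 = 3*S/76)
X - B(94) = -92476 - 3*94/76 = -92476 - 1*141/38 = -92476 - 141/38 = -3514229/38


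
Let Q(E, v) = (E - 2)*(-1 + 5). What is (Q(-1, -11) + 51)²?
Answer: 1521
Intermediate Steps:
Q(E, v) = -8 + 4*E (Q(E, v) = (-2 + E)*4 = -8 + 4*E)
(Q(-1, -11) + 51)² = ((-8 + 4*(-1)) + 51)² = ((-8 - 4) + 51)² = (-12 + 51)² = 39² = 1521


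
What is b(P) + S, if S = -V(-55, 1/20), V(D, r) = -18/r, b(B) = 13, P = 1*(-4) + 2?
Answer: 373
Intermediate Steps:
P = -2 (P = -4 + 2 = -2)
S = 360 (S = -(-18)/(1/20) = -(-18)/1/20 = -(-18)*20 = -1*(-360) = 360)
b(P) + S = 13 + 360 = 373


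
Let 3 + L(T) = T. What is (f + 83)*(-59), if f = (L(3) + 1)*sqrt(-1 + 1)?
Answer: -4897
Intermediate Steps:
L(T) = -3 + T
f = 0 (f = ((-3 + 3) + 1)*sqrt(-1 + 1) = (0 + 1)*sqrt(0) = 1*0 = 0)
(f + 83)*(-59) = (0 + 83)*(-59) = 83*(-59) = -4897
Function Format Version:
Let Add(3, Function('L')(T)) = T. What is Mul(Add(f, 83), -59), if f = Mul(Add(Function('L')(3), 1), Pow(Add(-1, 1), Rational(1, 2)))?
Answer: -4897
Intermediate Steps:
Function('L')(T) = Add(-3, T)
f = 0 (f = Mul(Add(Add(-3, 3), 1), Pow(Add(-1, 1), Rational(1, 2))) = Mul(Add(0, 1), Pow(0, Rational(1, 2))) = Mul(1, 0) = 0)
Mul(Add(f, 83), -59) = Mul(Add(0, 83), -59) = Mul(83, -59) = -4897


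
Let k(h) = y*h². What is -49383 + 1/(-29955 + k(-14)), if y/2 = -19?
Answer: -1847072350/37403 ≈ -49383.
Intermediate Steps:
y = -38 (y = 2*(-19) = -38)
k(h) = -38*h²
-49383 + 1/(-29955 + k(-14)) = -49383 + 1/(-29955 - 38*(-14)²) = -49383 + 1/(-29955 - 38*196) = -49383 + 1/(-29955 - 7448) = -49383 + 1/(-37403) = -49383 - 1/37403 = -1847072350/37403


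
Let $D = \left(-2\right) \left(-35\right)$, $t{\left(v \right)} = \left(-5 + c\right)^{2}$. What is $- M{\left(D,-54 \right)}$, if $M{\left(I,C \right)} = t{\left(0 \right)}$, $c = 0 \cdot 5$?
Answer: $-25$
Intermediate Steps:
$c = 0$
$t{\left(v \right)} = 25$ ($t{\left(v \right)} = \left(-5 + 0\right)^{2} = \left(-5\right)^{2} = 25$)
$D = 70$
$M{\left(I,C \right)} = 25$
$- M{\left(D,-54 \right)} = \left(-1\right) 25 = -25$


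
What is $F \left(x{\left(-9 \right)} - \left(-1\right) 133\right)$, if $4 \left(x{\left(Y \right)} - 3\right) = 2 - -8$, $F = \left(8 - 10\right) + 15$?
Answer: $\frac{3601}{2} \approx 1800.5$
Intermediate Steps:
$F = 13$ ($F = -2 + 15 = 13$)
$x{\left(Y \right)} = \frac{11}{2}$ ($x{\left(Y \right)} = 3 + \frac{2 - -8}{4} = 3 + \frac{2 + 8}{4} = 3 + \frac{1}{4} \cdot 10 = 3 + \frac{5}{2} = \frac{11}{2}$)
$F \left(x{\left(-9 \right)} - \left(-1\right) 133\right) = 13 \left(\frac{11}{2} - \left(-1\right) 133\right) = 13 \left(\frac{11}{2} - -133\right) = 13 \left(\frac{11}{2} + 133\right) = 13 \cdot \frac{277}{2} = \frac{3601}{2}$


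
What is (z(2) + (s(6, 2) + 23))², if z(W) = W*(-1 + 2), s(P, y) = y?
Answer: 729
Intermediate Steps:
z(W) = W (z(W) = W*1 = W)
(z(2) + (s(6, 2) + 23))² = (2 + (2 + 23))² = (2 + 25)² = 27² = 729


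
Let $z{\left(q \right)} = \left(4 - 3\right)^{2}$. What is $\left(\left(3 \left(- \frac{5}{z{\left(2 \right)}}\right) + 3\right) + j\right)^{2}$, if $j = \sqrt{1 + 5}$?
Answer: $\left(-12 + \sqrt{6}\right)^{2} \approx 91.212$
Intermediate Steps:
$z{\left(q \right)} = 1$ ($z{\left(q \right)} = 1^{2} = 1$)
$j = \sqrt{6} \approx 2.4495$
$\left(\left(3 \left(- \frac{5}{z{\left(2 \right)}}\right) + 3\right) + j\right)^{2} = \left(\left(3 \left(- \frac{5}{1}\right) + 3\right) + \sqrt{6}\right)^{2} = \left(\left(3 \left(\left(-5\right) 1\right) + 3\right) + \sqrt{6}\right)^{2} = \left(\left(3 \left(-5\right) + 3\right) + \sqrt{6}\right)^{2} = \left(\left(-15 + 3\right) + \sqrt{6}\right)^{2} = \left(-12 + \sqrt{6}\right)^{2}$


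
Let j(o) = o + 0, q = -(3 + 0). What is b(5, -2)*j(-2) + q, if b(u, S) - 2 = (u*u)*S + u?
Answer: 83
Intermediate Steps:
q = -3 (q = -1*3 = -3)
b(u, S) = 2 + u + S*u² (b(u, S) = 2 + ((u*u)*S + u) = 2 + (u²*S + u) = 2 + (S*u² + u) = 2 + (u + S*u²) = 2 + u + S*u²)
j(o) = o
b(5, -2)*j(-2) + q = (2 + 5 - 2*5²)*(-2) - 3 = (2 + 5 - 2*25)*(-2) - 3 = (2 + 5 - 50)*(-2) - 3 = -43*(-2) - 3 = 86 - 3 = 83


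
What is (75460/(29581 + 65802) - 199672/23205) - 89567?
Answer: -198261534646081/2213362515 ≈ -89575.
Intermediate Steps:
(75460/(29581 + 65802) - 199672/23205) - 89567 = (75460/95383 - 199672*1/23205) - 89567 = (75460*(1/95383) - 199672/23205) - 89567 = (75460/95383 - 199672/23205) - 89567 = -17294265076/2213362515 - 89567 = -198261534646081/2213362515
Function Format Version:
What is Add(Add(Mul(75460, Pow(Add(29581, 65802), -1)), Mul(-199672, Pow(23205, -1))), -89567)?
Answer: Rational(-198261534646081, 2213362515) ≈ -89575.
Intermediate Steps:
Add(Add(Mul(75460, Pow(Add(29581, 65802), -1)), Mul(-199672, Pow(23205, -1))), -89567) = Add(Add(Mul(75460, Pow(95383, -1)), Mul(-199672, Rational(1, 23205))), -89567) = Add(Add(Mul(75460, Rational(1, 95383)), Rational(-199672, 23205)), -89567) = Add(Add(Rational(75460, 95383), Rational(-199672, 23205)), -89567) = Add(Rational(-17294265076, 2213362515), -89567) = Rational(-198261534646081, 2213362515)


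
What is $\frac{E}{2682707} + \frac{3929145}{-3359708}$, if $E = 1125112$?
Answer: $- \frac{614608818929}{819373833596} \approx -0.7501$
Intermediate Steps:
$\frac{E}{2682707} + \frac{3929145}{-3359708} = \frac{1125112}{2682707} + \frac{3929145}{-3359708} = 1125112 \cdot \frac{1}{2682707} + 3929145 \left(- \frac{1}{3359708}\right) = \frac{1125112}{2682707} - \frac{357195}{305428} = - \frac{614608818929}{819373833596}$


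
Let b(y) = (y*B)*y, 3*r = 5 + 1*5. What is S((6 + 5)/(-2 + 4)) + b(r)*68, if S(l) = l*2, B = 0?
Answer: 11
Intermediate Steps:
r = 10/3 (r = (5 + 1*5)/3 = (5 + 5)/3 = (⅓)*10 = 10/3 ≈ 3.3333)
b(y) = 0 (b(y) = (y*0)*y = 0*y = 0)
S(l) = 2*l
S((6 + 5)/(-2 + 4)) + b(r)*68 = 2*((6 + 5)/(-2 + 4)) + 0*68 = 2*(11/2) + 0 = 11 + 0 = 11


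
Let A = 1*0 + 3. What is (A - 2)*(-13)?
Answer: -13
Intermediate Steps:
A = 3 (A = 0 + 3 = 3)
(A - 2)*(-13) = (3 - 2)*(-13) = 1*(-13) = -13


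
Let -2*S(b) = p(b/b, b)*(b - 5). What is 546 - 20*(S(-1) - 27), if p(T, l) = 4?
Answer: 846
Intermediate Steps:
S(b) = 10 - 2*b (S(b) = -2*(b - 5) = -2*(-5 + b) = -(-20 + 4*b)/2 = 10 - 2*b)
546 - 20*(S(-1) - 27) = 546 - 20*((10 - 2*(-1)) - 27) = 546 - 20*((10 + 2) - 27) = 546 - 20*(12 - 27) = 546 - 20*(-15) = 546 - 1*(-300) = 546 + 300 = 846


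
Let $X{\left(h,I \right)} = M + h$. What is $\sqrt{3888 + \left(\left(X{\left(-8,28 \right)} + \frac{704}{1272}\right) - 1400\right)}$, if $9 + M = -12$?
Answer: $\frac{7 \sqrt{1268979}}{159} \approx 49.594$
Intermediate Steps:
$M = -21$ ($M = -9 - 12 = -21$)
$X{\left(h,I \right)} = -21 + h$
$\sqrt{3888 + \left(\left(X{\left(-8,28 \right)} + \frac{704}{1272}\right) - 1400\right)} = \sqrt{3888 - \left(1429 - \frac{88}{159}\right)} = \sqrt{3888 + \left(\left(-29 + 704 \cdot \frac{1}{1272}\right) - 1400\right)} = \sqrt{3888 + \left(\left(-29 + \frac{88}{159}\right) - 1400\right)} = \sqrt{3888 - \frac{227123}{159}} = \sqrt{\frac{391069}{159}} = \frac{7 \sqrt{1268979}}{159}$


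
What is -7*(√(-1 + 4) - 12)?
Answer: 84 - 7*√3 ≈ 71.876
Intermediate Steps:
-7*(√(-1 + 4) - 12) = -7*(√3 - 12) = -7*(-12 + √3) = 84 - 7*√3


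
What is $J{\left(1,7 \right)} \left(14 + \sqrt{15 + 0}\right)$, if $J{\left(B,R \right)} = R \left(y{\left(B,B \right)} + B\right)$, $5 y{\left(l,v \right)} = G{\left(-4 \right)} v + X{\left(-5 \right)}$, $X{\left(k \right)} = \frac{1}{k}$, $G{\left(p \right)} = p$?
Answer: $\frac{392}{25} + \frac{28 \sqrt{15}}{25} \approx 20.018$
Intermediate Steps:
$y{\left(l,v \right)} = - \frac{1}{25} - \frac{4 v}{5}$ ($y{\left(l,v \right)} = \frac{- 4 v + \frac{1}{-5}}{5} = \frac{- 4 v - \frac{1}{5}}{5} = \frac{- \frac{1}{5} - 4 v}{5} = - \frac{1}{25} - \frac{4 v}{5}$)
$J{\left(B,R \right)} = R \left(- \frac{1}{25} + \frac{B}{5}\right)$ ($J{\left(B,R \right)} = R \left(\left(- \frac{1}{25} - \frac{4 B}{5}\right) + B\right) = R \left(- \frac{1}{25} + \frac{B}{5}\right)$)
$J{\left(1,7 \right)} \left(14 + \sqrt{15 + 0}\right) = \frac{1}{25} \cdot 7 \left(-1 + 5 \cdot 1\right) \left(14 + \sqrt{15 + 0}\right) = \frac{1}{25} \cdot 7 \left(-1 + 5\right) \left(14 + \sqrt{15}\right) = \frac{1}{25} \cdot 7 \cdot 4 \left(14 + \sqrt{15}\right) = \frac{28 \left(14 + \sqrt{15}\right)}{25} = \frac{392}{25} + \frac{28 \sqrt{15}}{25}$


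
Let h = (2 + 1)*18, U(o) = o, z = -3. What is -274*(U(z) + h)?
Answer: -13974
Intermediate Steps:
h = 54 (h = 3*18 = 54)
-274*(U(z) + h) = -274*(-3 + 54) = -274*51 = -13974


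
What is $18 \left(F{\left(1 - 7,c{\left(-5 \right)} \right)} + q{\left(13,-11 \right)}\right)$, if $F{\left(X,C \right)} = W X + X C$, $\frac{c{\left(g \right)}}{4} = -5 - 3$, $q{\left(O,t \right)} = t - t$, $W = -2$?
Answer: $3672$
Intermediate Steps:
$q{\left(O,t \right)} = 0$
$c{\left(g \right)} = -32$ ($c{\left(g \right)} = 4 \left(-5 - 3\right) = 4 \left(-8\right) = -32$)
$F{\left(X,C \right)} = - 2 X + C X$ ($F{\left(X,C \right)} = - 2 X + X C = - 2 X + C X$)
$18 \left(F{\left(1 - 7,c{\left(-5 \right)} \right)} + q{\left(13,-11 \right)}\right) = 18 \left(\left(1 - 7\right) \left(-2 - 32\right) + 0\right) = 18 \left(\left(1 - 7\right) \left(-34\right) + 0\right) = 18 \left(\left(-6\right) \left(-34\right) + 0\right) = 18 \left(204 + 0\right) = 18 \cdot 204 = 3672$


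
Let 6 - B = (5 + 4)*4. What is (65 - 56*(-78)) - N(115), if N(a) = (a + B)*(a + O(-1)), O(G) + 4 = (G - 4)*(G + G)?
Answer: -5852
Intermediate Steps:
O(G) = -4 + 2*G*(-4 + G) (O(G) = -4 + (G - 4)*(G + G) = -4 + (-4 + G)*(2*G) = -4 + 2*G*(-4 + G))
B = -30 (B = 6 - (5 + 4)*4 = 6 - 9*4 = 6 - 1*36 = 6 - 36 = -30)
N(a) = (-30 + a)*(6 + a) (N(a) = (a - 30)*(a + (-4 - 8*(-1) + 2*(-1)²)) = (-30 + a)*(a + (-4 + 8 + 2*1)) = (-30 + a)*(a + (-4 + 8 + 2)) = (-30 + a)*(a + 6) = (-30 + a)*(6 + a))
(65 - 56*(-78)) - N(115) = (65 - 56*(-78)) - (-180 + 115² - 24*115) = (65 + 4368) - (-180 + 13225 - 2760) = 4433 - 1*10285 = 4433 - 10285 = -5852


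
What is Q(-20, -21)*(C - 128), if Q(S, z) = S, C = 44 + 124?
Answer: -800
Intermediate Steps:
C = 168
Q(-20, -21)*(C - 128) = -20*(168 - 128) = -20*40 = -800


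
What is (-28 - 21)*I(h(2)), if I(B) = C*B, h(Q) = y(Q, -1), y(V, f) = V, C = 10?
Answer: -980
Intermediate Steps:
h(Q) = Q
I(B) = 10*B
(-28 - 21)*I(h(2)) = (-28 - 21)*(10*2) = -49*20 = -980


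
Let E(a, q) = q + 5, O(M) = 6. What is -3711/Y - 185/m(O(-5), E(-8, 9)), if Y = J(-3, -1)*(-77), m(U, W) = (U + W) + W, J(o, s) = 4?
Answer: 34597/5236 ≈ 6.6075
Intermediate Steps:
E(a, q) = 5 + q
m(U, W) = U + 2*W
Y = -308 (Y = 4*(-77) = -308)
-3711/Y - 185/m(O(-5), E(-8, 9)) = -3711/(-308) - 185/(6 + 2*(5 + 9)) = -3711*(-1/308) - 185/(6 + 2*14) = 3711/308 - 185/(6 + 28) = 3711/308 - 185/34 = 34597/5236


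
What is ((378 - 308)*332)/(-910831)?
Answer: -23240/910831 ≈ -0.025515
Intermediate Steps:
((378 - 308)*332)/(-910831) = (70*332)*(-1/910831) = 23240*(-1/910831) = -23240/910831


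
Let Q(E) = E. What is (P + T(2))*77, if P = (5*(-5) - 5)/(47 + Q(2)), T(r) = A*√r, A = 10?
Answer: -330/7 + 770*√2 ≈ 1041.8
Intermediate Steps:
T(r) = 10*√r
P = -30/49 (P = (5*(-5) - 5)/(47 + 2) = (-25 - 5)/49 = -30*1/49 = -30/49 ≈ -0.61224)
(P + T(2))*77 = (-30/49 + 10*√2)*77 = -330/7 + 770*√2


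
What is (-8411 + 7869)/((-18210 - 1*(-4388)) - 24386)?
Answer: 271/19104 ≈ 0.014186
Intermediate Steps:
(-8411 + 7869)/((-18210 - 1*(-4388)) - 24386) = -542/((-18210 + 4388) - 24386) = -542/(-13822 - 24386) = -542/(-38208) = -542*(-1/38208) = 271/19104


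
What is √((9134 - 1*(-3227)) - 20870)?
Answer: I*√8509 ≈ 92.244*I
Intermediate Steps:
√((9134 - 1*(-3227)) - 20870) = √((9134 + 3227) - 20870) = √(12361 - 20870) = √(-8509) = I*√8509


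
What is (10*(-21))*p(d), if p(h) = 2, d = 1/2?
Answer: -420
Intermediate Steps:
d = ½ (d = 1*(½) = ½ ≈ 0.50000)
(10*(-21))*p(d) = (10*(-21))*2 = -210*2 = -420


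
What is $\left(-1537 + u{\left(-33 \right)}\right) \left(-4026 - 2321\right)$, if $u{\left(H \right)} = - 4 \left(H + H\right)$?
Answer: $8079731$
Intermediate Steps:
$u{\left(H \right)} = - 8 H$ ($u{\left(H \right)} = - 4 \cdot 2 H = - 8 H$)
$\left(-1537 + u{\left(-33 \right)}\right) \left(-4026 - 2321\right) = \left(-1537 - -264\right) \left(-4026 - 2321\right) = \left(-1537 + 264\right) \left(-6347\right) = \left(-1273\right) \left(-6347\right) = 8079731$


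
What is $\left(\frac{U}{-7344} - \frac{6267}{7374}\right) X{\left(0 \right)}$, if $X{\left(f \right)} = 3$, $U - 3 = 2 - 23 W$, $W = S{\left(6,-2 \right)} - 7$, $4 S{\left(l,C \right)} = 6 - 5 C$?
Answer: $- \frac{3880877}{1504296} \approx -2.5799$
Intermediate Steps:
$S{\left(l,C \right)} = \frac{3}{2} - \frac{5 C}{4}$ ($S{\left(l,C \right)} = \frac{6 - 5 C}{4} = \frac{3}{2} - \frac{5 C}{4}$)
$W = -3$ ($W = \left(\frac{3}{2} - - \frac{5}{2}\right) - 7 = \left(\frac{3}{2} + \frac{5}{2}\right) - 7 = 4 - 7 = -3$)
$U = 74$ ($U = 3 + \left(2 - -69\right) = 3 + \left(2 + 69\right) = 3 + 71 = 74$)
$\left(\frac{U}{-7344} - \frac{6267}{7374}\right) X{\left(0 \right)} = \left(\frac{74}{-7344} - \frac{6267}{7374}\right) 3 = \left(74 \left(- \frac{1}{7344}\right) - \frac{2089}{2458}\right) 3 = \left(- \frac{37}{3672} - \frac{2089}{2458}\right) 3 = \left(- \frac{3880877}{4512888}\right) 3 = - \frac{3880877}{1504296}$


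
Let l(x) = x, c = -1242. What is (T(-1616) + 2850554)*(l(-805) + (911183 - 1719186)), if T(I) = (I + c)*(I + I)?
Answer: -9776555668880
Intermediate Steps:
T(I) = 2*I*(-1242 + I) (T(I) = (I - 1242)*(I + I) = (-1242 + I)*(2*I) = 2*I*(-1242 + I))
(T(-1616) + 2850554)*(l(-805) + (911183 - 1719186)) = (2*(-1616)*(-1242 - 1616) + 2850554)*(-805 + (911183 - 1719186)) = (2*(-1616)*(-2858) + 2850554)*(-805 - 808003) = (9237056 + 2850554)*(-808808) = 12087610*(-808808) = -9776555668880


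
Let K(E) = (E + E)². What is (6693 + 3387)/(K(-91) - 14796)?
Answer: 1260/2291 ≈ 0.54998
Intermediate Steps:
K(E) = 4*E² (K(E) = (2*E)² = 4*E²)
(6693 + 3387)/(K(-91) - 14796) = (6693 + 3387)/(4*(-91)² - 14796) = 10080/(4*8281 - 14796) = 10080/(33124 - 14796) = 10080/18328 = 10080*(1/18328) = 1260/2291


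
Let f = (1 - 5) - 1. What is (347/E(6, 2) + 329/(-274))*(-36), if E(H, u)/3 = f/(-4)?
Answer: -2252262/685 ≈ -3288.0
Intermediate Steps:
f = -5 (f = -4 - 1 = -5)
E(H, u) = 15/4 (E(H, u) = 3*(-5/(-4)) = 3*(-5*(-¼)) = 3*(5/4) = 15/4)
(347/E(6, 2) + 329/(-274))*(-36) = (347/(15/4) + 329/(-274))*(-36) = (347*(4/15) + 329*(-1/274))*(-36) = (1388/15 - 329/274)*(-36) = (375377/4110)*(-36) = -2252262/685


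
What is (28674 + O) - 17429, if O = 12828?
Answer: 24073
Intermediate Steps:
(28674 + O) - 17429 = (28674 + 12828) - 17429 = 41502 - 17429 = 24073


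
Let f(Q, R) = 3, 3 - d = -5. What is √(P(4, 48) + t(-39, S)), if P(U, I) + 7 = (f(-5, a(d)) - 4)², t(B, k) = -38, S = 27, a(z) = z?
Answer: 2*I*√11 ≈ 6.6332*I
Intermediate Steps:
d = 8 (d = 3 - 1*(-5) = 3 + 5 = 8)
P(U, I) = -6 (P(U, I) = -7 + (3 - 4)² = -7 + (-1)² = -7 + 1 = -6)
√(P(4, 48) + t(-39, S)) = √(-6 - 38) = √(-44) = 2*I*√11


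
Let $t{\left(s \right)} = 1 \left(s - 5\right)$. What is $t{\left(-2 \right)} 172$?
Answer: $-1204$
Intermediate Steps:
$t{\left(s \right)} = -5 + s$ ($t{\left(s \right)} = 1 \left(s - 5\right) = 1 \left(-5 + s\right) = -5 + s$)
$t{\left(-2 \right)} 172 = \left(-5 - 2\right) 172 = \left(-7\right) 172 = -1204$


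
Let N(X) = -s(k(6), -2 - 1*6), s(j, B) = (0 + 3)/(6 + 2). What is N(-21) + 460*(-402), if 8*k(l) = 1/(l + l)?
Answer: -1479363/8 ≈ -1.8492e+5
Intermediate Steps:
k(l) = 1/(16*l) (k(l) = 1/(8*(l + l)) = 1/(8*((2*l))) = (1/(2*l))/8 = 1/(16*l))
s(j, B) = 3/8
N(X) = -3/8 (N(X) = -1*3/8 = -3/8)
N(-21) + 460*(-402) = -3/8 + 460*(-402) = -3/8 - 184920 = -1479363/8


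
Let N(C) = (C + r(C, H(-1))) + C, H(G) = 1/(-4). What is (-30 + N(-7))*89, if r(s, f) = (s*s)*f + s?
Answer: -22517/4 ≈ -5629.3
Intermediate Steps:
H(G) = -¼
r(s, f) = s + f*s² (r(s, f) = s²*f + s = f*s² + s = s + f*s²)
N(C) = 2*C + C*(1 - C/4) (N(C) = (C + C*(1 - C/4)) + C = 2*C + C*(1 - C/4))
(-30 + N(-7))*89 = (-30 + (¼)*(-7)*(12 - 1*(-7)))*89 = (-30 + (¼)*(-7)*(12 + 7))*89 = (-30 + (¼)*(-7)*19)*89 = (-30 - 133/4)*89 = -253/4*89 = -22517/4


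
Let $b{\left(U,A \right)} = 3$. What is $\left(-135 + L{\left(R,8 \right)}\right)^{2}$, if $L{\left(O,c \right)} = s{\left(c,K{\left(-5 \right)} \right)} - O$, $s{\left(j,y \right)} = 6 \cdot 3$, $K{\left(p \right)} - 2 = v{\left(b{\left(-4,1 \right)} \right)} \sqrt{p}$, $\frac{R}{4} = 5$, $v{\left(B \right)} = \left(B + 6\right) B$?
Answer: $18769$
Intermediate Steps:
$v{\left(B \right)} = B \left(6 + B\right)$ ($v{\left(B \right)} = \left(6 + B\right) B = B \left(6 + B\right)$)
$R = 20$ ($R = 4 \cdot 5 = 20$)
$K{\left(p \right)} = 2 + 27 \sqrt{p}$ ($K{\left(p \right)} = 2 + 3 \left(6 + 3\right) \sqrt{p} = 2 + 3 \cdot 9 \sqrt{p} = 2 + 27 \sqrt{p}$)
$s{\left(j,y \right)} = 18$
$L{\left(O,c \right)} = 18 - O$
$\left(-135 + L{\left(R,8 \right)}\right)^{2} = \left(-135 + \left(18 - 20\right)\right)^{2} = \left(-135 - 2\right)^{2} = \left(-137\right)^{2} = 18769$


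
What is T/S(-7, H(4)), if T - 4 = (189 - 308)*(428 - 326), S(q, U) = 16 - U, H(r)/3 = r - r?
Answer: -6067/8 ≈ -758.38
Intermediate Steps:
H(r) = 0 (H(r) = 3*(r - r) = 3*0 = 0)
T = -12134 (T = 4 + (189 - 308)*(428 - 326) = 4 - 119*102 = 4 - 12138 = -12134)
T/S(-7, H(4)) = -12134/(16 - 1*0) = -12134/(16 + 0) = -12134/16 = -12134*1/16 = -6067/8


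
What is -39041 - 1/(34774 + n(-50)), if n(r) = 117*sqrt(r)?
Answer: 15*(-1522599*sqrt(2) + 90507449*I)/(-34774*I + 585*sqrt(2)) ≈ -39041.0 + 7.1526e-7*I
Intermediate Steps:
-39041 - 1/(34774 + n(-50)) = -39041 - 1/(34774 + 117*sqrt(-50)) = -39041 - 1/(34774 + 117*(5*I*sqrt(2))) = -39041 - 1/(34774 + 585*I*sqrt(2))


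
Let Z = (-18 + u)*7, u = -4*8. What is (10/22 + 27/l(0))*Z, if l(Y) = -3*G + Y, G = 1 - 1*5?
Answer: -20825/22 ≈ -946.59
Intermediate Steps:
G = -4 (G = 1 - 5 = -4)
l(Y) = 12 + Y (l(Y) = -3*(-4) + Y = 12 + Y)
u = -32
Z = -350 (Z = (-18 - 32)*7 = -50*7 = -350)
(10/22 + 27/l(0))*Z = (10/22 + 27/(12 + 0))*(-350) = (10*(1/22) + 27/12)*(-350) = (5/11 + 27*(1/12))*(-350) = (5/11 + 9/4)*(-350) = (119/44)*(-350) = -20825/22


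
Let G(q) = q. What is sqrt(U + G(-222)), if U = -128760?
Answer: I*sqrt(128982) ≈ 359.14*I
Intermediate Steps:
sqrt(U + G(-222)) = sqrt(-128760 - 222) = sqrt(-128982) = I*sqrt(128982)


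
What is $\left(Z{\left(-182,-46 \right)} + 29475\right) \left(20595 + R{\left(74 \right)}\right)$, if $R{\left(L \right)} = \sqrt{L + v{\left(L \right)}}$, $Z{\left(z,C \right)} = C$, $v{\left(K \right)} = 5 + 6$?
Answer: $606090255 + 29429 \sqrt{85} \approx 6.0636 \cdot 10^{8}$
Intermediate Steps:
$v{\left(K \right)} = 11$
$R{\left(L \right)} = \sqrt{11 + L}$ ($R{\left(L \right)} = \sqrt{L + 11} = \sqrt{11 + L}$)
$\left(Z{\left(-182,-46 \right)} + 29475\right) \left(20595 + R{\left(74 \right)}\right) = \left(-46 + 29475\right) \left(20595 + \sqrt{11 + 74}\right) = 29429 \left(20595 + \sqrt{85}\right) = 606090255 + 29429 \sqrt{85}$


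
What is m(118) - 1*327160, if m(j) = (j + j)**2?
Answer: -271464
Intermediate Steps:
m(j) = 4*j**2 (m(j) = (2*j)**2 = 4*j**2)
m(118) - 1*327160 = 4*118**2 - 1*327160 = 4*13924 - 327160 = 55696 - 327160 = -271464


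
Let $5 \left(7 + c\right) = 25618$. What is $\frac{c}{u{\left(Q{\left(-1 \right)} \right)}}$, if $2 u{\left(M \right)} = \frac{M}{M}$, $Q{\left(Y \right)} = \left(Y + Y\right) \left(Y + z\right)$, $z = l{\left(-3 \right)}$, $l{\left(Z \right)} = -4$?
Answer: $\frac{51166}{5} \approx 10233.0$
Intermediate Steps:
$c = \frac{25583}{5}$ ($c = -7 + \frac{1}{5} \cdot 25618 = -7 + \frac{25618}{5} = \frac{25583}{5} \approx 5116.6$)
$z = -4$
$Q{\left(Y \right)} = 2 Y \left(-4 + Y\right)$ ($Q{\left(Y \right)} = \left(Y + Y\right) \left(Y - 4\right) = 2 Y \left(-4 + Y\right)$)
$u{\left(M \right)} = \frac{1}{2}$ ($u{\left(M \right)} = \frac{M \frac{1}{M}}{2} = \frac{1}{2} \cdot 1 = \frac{1}{2}$)
$\frac{c}{u{\left(Q{\left(-1 \right)} \right)}} = \frac{25583 \frac{1}{\frac{1}{2}}}{5} = \frac{25583}{5} \cdot 2 = \frac{51166}{5}$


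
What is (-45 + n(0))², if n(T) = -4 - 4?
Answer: 2809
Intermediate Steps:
n(T) = -8
(-45 + n(0))² = (-45 - 8)² = (-53)² = 2809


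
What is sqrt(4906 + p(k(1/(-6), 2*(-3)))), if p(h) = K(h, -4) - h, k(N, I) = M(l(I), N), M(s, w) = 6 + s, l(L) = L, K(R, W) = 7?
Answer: 17*sqrt(17) ≈ 70.093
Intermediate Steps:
k(N, I) = 6 + I
p(h) = 7 - h
sqrt(4906 + p(k(1/(-6), 2*(-3)))) = sqrt(4906 + (7 - (6 + 2*(-3)))) = sqrt(4906 + (7 - (6 - 6))) = sqrt(4906 + (7 - 1*0)) = sqrt(4906 + (7 + 0)) = sqrt(4906 + 7) = sqrt(4913) = 17*sqrt(17)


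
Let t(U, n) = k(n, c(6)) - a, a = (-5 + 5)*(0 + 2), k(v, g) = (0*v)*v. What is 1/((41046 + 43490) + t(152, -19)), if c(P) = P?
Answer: 1/84536 ≈ 1.1829e-5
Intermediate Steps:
k(v, g) = 0 (k(v, g) = 0*v = 0)
a = 0 (a = 0*2 = 0)
t(U, n) = 0 (t(U, n) = 0 - 1*0 = 0 + 0 = 0)
1/((41046 + 43490) + t(152, -19)) = 1/((41046 + 43490) + 0) = 1/(84536 + 0) = 1/84536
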